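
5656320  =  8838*640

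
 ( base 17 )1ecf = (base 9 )13527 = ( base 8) 21732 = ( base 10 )9178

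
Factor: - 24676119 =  - 3^2*13^1*210907^1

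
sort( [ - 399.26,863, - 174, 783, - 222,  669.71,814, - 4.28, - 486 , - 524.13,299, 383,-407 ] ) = [ - 524.13, - 486, - 407, - 399.26, - 222 , - 174,-4.28 , 299, 383,669.71,783,814, 863]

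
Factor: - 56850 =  - 2^1*3^1*5^2*379^1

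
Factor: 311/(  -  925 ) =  - 5^ (  -  2)* 37^ (-1)*311^1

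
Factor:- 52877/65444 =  - 2^( - 2 )*11^2  *  19^1*23^1 * 16361^(  -  1 ) 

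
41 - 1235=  - 1194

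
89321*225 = 20097225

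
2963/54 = 2963/54 = 54.87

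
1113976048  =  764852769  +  349123279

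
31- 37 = -6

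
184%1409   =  184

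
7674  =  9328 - 1654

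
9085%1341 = 1039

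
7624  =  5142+2482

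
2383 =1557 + 826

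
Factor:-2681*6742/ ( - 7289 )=18075302/7289 = 2^1 *7^1 * 37^( - 1)*197^(-1) * 383^1*3371^1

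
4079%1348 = 35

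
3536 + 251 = 3787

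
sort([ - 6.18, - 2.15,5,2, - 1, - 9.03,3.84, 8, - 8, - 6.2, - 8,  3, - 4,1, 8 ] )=[ - 9.03, - 8 , - 8,-6.2, - 6.18 , - 4, - 2.15, - 1,1,2,3,  3.84,5,8,8]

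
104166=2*52083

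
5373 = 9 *597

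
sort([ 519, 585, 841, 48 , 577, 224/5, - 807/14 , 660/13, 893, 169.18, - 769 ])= [ - 769, - 807/14 , 224/5 , 48, 660/13, 169.18,519,577 , 585 , 841, 893 ]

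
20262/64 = 10131/32 = 316.59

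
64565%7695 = 3005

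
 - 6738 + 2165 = - 4573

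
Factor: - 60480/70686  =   - 2^5*5^1 *11^ ( - 1) * 17^( - 1 ) = - 160/187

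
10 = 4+6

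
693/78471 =77/8719 = 0.01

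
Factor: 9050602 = 2^1*11^1  *47^1*8753^1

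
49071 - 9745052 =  - 9695981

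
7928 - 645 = 7283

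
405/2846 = 405/2846 = 0.14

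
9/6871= 9/6871= 0.00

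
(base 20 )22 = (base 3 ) 1120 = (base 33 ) 19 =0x2a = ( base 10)42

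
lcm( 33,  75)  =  825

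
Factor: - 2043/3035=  - 3^2*5^( - 1 )*227^1*607^(-1)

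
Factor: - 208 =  - 2^4 *13^1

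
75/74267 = 75/74267 = 0.00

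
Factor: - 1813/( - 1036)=2^( - 2)*7^1 = 7/4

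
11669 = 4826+6843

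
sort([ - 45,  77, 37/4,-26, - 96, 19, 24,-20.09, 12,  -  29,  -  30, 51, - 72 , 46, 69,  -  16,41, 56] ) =[ - 96 ,- 72,-45, - 30, - 29,-26,-20.09,-16, 37/4, 12, 19,24, 41, 46, 51, 56, 69, 77]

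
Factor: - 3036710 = - 2^1 * 5^1 * 17^1 * 17863^1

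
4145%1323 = 176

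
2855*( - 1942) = - 5544410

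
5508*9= 49572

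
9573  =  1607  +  7966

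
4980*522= 2599560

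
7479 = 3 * 2493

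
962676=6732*143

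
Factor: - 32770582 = - 2^1*13^1 * 719^1*1753^1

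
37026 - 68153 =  - 31127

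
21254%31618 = 21254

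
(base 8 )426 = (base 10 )278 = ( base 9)338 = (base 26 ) ai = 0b100010110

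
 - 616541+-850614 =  - 1467155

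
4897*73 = 357481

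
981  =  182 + 799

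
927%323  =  281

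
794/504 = 1 + 145/252= 1.58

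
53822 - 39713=14109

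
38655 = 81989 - 43334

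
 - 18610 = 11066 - 29676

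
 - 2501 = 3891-6392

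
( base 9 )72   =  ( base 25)2f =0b1000001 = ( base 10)65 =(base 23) 2j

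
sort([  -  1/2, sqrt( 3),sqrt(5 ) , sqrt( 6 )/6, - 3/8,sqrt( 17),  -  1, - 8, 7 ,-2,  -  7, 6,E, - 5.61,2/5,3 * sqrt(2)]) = [ - 8, - 7,-5.61, - 2, - 1,  -  1/2, - 3/8, 2/5,sqrt( 6)/6, sqrt ( 3 ), sqrt(5 ),E, sqrt ( 17 ),3 * sqrt(2 ) , 6, 7] 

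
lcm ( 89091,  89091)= 89091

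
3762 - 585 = 3177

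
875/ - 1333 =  - 1 + 458/1333=-0.66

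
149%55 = 39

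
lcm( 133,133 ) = 133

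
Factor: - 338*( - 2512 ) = 2^5*13^2*157^1 = 849056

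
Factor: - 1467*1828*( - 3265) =2^2*3^2*5^1*163^1*457^1*653^1 = 8755672140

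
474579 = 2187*217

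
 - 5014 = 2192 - 7206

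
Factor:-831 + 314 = -11^1*47^1  =  - 517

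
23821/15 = 1588 + 1/15 = 1588.07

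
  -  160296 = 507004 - 667300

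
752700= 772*975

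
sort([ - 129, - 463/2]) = [ - 463/2,-129]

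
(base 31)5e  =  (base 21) 81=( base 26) 6D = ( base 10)169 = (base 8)251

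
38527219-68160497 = -29633278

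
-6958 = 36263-43221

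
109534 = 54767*2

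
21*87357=1834497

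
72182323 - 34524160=37658163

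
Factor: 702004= 2^2*223^1*787^1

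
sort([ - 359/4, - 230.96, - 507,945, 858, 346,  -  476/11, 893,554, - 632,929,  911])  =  [ - 632, - 507, - 230.96, - 359/4, - 476/11, 346, 554, 858, 893,911, 929, 945 ] 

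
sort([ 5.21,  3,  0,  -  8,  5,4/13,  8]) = [ -8, 0 , 4/13, 3,5,5.21,8]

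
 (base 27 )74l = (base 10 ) 5232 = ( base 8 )12160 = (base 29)66c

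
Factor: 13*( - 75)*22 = - 2^1*3^1*5^2* 11^1* 13^1 = - 21450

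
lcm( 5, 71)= 355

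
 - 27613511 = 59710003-87323514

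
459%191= 77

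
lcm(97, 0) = 0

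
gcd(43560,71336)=8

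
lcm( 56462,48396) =338772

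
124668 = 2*62334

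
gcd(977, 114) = 1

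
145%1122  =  145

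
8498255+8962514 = 17460769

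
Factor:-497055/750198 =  -165685/250066  =  - 2^( - 1)*5^1*13^1* 97^( -1 ) * 1289^( -1 ) * 2549^1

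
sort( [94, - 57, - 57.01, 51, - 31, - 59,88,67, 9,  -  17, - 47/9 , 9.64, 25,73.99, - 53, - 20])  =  [ - 59, - 57.01,-57,-53, - 31, - 20, - 17,-47/9 , 9, 9.64, 25, 51,67,73.99,88,94 ] 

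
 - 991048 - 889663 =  - 1880711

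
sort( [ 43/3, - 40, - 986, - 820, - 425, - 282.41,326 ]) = [ - 986,- 820, - 425, - 282.41, - 40, 43/3,  326 ] 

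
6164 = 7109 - 945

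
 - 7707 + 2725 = -4982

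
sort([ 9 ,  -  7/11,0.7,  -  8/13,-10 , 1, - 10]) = [-10 , - 10,- 7/11,  -  8/13,0.7,1, 9]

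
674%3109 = 674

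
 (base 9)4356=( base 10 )3210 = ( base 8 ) 6212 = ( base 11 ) 2459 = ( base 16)c8a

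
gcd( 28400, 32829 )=1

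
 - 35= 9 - 44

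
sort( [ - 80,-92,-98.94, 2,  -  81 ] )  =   [ - 98.94,  -  92, - 81, - 80,  2]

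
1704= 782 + 922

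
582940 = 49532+533408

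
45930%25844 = 20086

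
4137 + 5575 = 9712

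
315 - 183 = 132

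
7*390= 2730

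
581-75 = 506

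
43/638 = 43/638  =  0.07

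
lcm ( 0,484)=0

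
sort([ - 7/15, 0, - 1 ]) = [ - 1, -7/15, 0 ]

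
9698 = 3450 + 6248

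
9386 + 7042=16428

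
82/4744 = 41/2372 = 0.02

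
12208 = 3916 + 8292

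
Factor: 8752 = 2^4*547^1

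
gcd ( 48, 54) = 6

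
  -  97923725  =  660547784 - 758471509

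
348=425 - 77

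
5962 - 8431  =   - 2469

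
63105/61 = 63105/61 = 1034.51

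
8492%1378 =224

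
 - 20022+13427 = - 6595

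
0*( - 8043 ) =0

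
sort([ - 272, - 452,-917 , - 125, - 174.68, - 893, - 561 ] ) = [-917, - 893, - 561, - 452,  -  272, - 174.68 , - 125]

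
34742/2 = 17371=17371.00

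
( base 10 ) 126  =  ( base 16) 7E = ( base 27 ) 4I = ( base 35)3l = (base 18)70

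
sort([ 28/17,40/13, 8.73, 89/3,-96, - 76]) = [ - 96, - 76, 28/17,  40/13,  8.73, 89/3] 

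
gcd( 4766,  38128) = 4766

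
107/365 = 107/365 = 0.29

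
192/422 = 96/211 = 0.45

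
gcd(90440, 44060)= 20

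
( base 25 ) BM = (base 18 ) g9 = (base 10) 297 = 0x129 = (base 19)FC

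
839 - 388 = 451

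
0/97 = 0  =  0.00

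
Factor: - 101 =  - 101^1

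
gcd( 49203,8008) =77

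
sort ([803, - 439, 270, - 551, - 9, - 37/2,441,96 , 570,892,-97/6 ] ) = [ - 551, - 439, - 37/2,-97/6,- 9, 96,270,441, 570, 803,892 ] 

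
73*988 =72124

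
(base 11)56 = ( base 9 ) 67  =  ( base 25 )2b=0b111101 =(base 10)61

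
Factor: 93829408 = 2^5 * 2932169^1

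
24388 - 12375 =12013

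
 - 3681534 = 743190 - 4424724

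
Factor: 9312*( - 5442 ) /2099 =-2^6*3^2*97^1*907^1*2099^( - 1) = - 50675904/2099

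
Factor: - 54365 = -5^1*83^1*131^1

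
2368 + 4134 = 6502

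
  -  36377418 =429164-36806582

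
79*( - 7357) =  - 581203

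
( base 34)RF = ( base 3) 1021120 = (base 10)933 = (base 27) 17F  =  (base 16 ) 3a5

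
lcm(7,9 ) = 63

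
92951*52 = 4833452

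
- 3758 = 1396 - 5154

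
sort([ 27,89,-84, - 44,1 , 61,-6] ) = [ - 84,-44,-6 , 1,27,61  ,  89 ] 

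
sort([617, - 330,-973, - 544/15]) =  [-973, - 330, - 544/15,617 ] 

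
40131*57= 2287467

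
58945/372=58945/372 = 158.45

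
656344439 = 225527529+430816910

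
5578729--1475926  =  7054655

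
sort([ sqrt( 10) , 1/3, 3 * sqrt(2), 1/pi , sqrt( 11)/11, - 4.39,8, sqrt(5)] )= [  -  4.39, sqrt(11 ) /11, 1/pi,1/3, sqrt(5) , sqrt( 10), 3 * sqrt( 2),8 ] 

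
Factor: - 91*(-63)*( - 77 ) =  - 3^2*7^3*11^1*13^1 = -441441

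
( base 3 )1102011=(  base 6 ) 4434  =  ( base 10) 1030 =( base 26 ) 1dg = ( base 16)406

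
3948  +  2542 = 6490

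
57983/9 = 57983/9 = 6442.56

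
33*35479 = 1170807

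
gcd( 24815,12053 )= 709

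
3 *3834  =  11502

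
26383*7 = 184681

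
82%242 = 82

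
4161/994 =4 + 185/994 = 4.19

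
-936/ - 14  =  66+6/7 = 66.86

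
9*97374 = 876366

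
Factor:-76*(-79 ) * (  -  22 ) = -2^3 * 11^1*19^1*79^1= -132088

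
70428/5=70428/5 =14085.60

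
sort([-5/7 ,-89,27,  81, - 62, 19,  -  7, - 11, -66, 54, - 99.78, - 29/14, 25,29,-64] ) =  [-99.78,-89, - 66,-64,  -  62 ,-11,-7,-29/14,-5/7, 19,  25, 27, 29, 54, 81]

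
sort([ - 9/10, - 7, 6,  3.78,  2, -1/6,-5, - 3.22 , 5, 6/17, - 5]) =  [ - 7, - 5, - 5 , - 3.22,-9/10 , - 1/6,6/17,2, 3.78,5, 6] 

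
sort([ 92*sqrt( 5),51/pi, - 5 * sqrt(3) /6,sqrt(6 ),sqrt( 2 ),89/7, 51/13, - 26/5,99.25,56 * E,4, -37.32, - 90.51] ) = [ - 90.51, - 37.32,-26/5, - 5*sqrt( 3 ) /6, sqrt (2), sqrt( 6 ), 51/13, 4,89/7, 51/pi,99.25,56*E,92 *sqrt(5)] 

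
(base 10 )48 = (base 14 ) 36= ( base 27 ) 1L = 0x30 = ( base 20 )28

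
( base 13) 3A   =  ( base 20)29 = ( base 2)110001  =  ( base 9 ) 54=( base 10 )49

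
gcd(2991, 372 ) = 3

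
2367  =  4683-2316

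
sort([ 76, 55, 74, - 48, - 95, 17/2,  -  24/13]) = [ - 95, - 48, - 24/13,17/2, 55,74, 76]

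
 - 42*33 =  -1386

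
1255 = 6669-5414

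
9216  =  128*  72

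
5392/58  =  92 + 28/29  =  92.97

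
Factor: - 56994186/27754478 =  -3^1*53^1*383^( - 1)*1907^( -1)*9433^1= - 1499847/730381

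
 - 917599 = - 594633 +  - 322966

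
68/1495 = 68/1495  =  0.05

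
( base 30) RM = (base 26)160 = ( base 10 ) 832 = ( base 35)NR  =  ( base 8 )1500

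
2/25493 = 2/25493=0.00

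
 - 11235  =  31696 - 42931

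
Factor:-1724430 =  - 2^1*3^1*5^1 * 47^1*1223^1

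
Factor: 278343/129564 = 507/236 =2^( - 2) * 3^1*13^2*59^ ( - 1)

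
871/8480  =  871/8480 = 0.10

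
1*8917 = 8917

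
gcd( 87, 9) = 3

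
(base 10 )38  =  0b100110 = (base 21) 1h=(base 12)32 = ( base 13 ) 2C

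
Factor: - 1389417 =  -  3^1*271^1 * 1709^1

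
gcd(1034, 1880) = 94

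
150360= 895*168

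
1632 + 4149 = 5781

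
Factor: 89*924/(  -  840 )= - 2^( - 1)*5^( - 1)*11^1*  89^1  =  - 979/10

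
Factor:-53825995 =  - 5^1*17^1*59^1* 10733^1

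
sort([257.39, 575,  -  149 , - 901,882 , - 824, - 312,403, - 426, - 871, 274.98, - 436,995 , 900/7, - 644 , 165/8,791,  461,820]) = [ - 901, - 871, - 824, - 644, - 436, - 426, - 312, -149, 165/8,  900/7,257.39,274.98,403, 461 , 575,791,  820  ,  882,  995]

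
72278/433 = 166  +  400/433 = 166.92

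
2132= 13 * 164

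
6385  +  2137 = 8522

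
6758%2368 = 2022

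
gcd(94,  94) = 94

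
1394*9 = 12546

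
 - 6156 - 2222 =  - 8378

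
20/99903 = 20/99903=0.00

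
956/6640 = 239/1660 = 0.14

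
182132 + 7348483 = 7530615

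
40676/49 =830 + 6/49 =830.12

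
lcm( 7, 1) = 7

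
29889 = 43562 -13673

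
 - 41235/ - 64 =41235/64 =644.30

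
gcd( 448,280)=56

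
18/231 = 6/77 = 0.08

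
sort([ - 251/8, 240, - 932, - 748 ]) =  [ -932, - 748,  -  251/8,240] 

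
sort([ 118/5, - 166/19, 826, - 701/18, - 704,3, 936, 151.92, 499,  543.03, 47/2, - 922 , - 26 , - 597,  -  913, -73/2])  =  [ - 922, - 913, - 704, - 597, - 701/18,-73/2, -26, -166/19, 3, 47/2, 118/5, 151.92, 499, 543.03,826, 936 ]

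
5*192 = 960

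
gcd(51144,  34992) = 24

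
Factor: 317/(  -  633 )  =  -3^( - 1 )*211^( - 1)*317^1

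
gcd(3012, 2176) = 4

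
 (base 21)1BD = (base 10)685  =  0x2ad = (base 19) 1H1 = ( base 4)22231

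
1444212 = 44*32823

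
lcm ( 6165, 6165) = 6165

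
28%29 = 28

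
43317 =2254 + 41063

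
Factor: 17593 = 73^1*241^1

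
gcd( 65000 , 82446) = 26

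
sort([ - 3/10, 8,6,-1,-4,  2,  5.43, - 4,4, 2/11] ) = [-4,-4,-1,- 3/10, 2/11,  2,  4,5.43,6,8] 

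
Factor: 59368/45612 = 82/63  =  2^1*3^( - 2)*7^ ( - 1 )*41^1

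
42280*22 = 930160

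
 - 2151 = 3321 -5472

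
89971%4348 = 3011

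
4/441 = 4/441 = 0.01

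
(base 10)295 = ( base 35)8F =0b100100111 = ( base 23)CJ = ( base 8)447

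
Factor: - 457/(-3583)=457^1*3583^( - 1 ) 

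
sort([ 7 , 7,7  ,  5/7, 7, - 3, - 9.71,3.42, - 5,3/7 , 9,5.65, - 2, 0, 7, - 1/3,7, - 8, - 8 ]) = [ - 9.71,-8, - 8,  -  5,-3 , - 2,  -  1/3 , 0,3/7, 5/7, 3.42, 5.65, 7, 7, 7,7,7,7,  9 ]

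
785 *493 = 387005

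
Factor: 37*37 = 37^2 =1369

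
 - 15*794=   -  11910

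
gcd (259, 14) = 7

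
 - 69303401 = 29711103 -99014504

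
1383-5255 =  - 3872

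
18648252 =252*74001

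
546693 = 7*78099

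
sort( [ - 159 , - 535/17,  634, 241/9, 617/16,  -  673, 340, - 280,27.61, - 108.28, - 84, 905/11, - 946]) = [ - 946, - 673, - 280, - 159, - 108.28, - 84,  -  535/17,241/9,27.61,617/16 , 905/11,  340,634] 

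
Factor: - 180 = - 2^2*3^2*5^1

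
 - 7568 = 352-7920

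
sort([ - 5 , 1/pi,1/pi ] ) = [ - 5 , 1/pi, 1/pi]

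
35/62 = 35/62 = 0.56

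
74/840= 37/420 = 0.09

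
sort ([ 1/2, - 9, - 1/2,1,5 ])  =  [ - 9, - 1/2 , 1/2,1,5]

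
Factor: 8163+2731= 10894  =  2^1*13^1*419^1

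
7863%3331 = 1201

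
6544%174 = 106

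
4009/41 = 97 + 32/41= 97.78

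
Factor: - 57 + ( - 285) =-2^1*3^2*19^1 = - 342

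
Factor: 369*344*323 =41000328 = 2^3*3^2 * 17^1*19^1*41^1*43^1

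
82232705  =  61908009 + 20324696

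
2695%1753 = 942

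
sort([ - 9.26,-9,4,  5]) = [ - 9.26, - 9, 4, 5]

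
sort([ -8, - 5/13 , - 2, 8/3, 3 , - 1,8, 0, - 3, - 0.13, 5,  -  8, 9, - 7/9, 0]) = [ - 8, - 8,  -  3 ,-2,- 1, - 7/9, - 5/13, - 0.13,0,0, 8/3, 3, 5  ,  8,9] 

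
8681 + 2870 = 11551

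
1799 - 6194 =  - 4395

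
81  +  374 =455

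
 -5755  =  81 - 5836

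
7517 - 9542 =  - 2025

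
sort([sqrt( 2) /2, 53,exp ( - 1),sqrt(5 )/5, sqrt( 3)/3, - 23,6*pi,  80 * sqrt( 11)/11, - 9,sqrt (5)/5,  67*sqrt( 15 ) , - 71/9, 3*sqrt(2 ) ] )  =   [ - 23, - 9, - 71/9,exp( - 1), sqrt( 5 )/5 , sqrt(5 )/5,sqrt( 3) /3 , sqrt( 2)/2, 3 * sqrt( 2 ),6*pi,  80*sqrt(11) /11,53 , 67 * sqrt (15) ] 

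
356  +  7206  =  7562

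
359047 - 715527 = - 356480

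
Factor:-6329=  - 6329^1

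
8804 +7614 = 16418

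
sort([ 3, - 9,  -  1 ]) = [ - 9, - 1,  3]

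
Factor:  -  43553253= - 3^1*79^1*127^1*1447^1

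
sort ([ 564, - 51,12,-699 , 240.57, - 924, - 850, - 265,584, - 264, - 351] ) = [- 924, - 850,- 699, - 351,  -  265, - 264 ,-51, 12, 240.57, 564, 584]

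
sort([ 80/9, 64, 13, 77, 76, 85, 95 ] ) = [80/9, 13,64, 76,77, 85, 95 ]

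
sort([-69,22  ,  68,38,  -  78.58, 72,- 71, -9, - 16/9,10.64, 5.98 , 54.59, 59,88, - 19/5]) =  [ - 78.58, - 71,-69, - 9 ,-19/5, - 16/9, 5.98,10.64, 22,38, 54.59, 59  ,  68,72, 88 ]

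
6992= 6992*1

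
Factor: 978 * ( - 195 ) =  - 190710  =  - 2^1*3^2 * 5^1 * 13^1*163^1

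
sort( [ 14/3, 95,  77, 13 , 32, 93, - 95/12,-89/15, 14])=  [ - 95/12, - 89/15, 14/3,  13,14,32, 77, 93 , 95]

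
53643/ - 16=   -  3353 + 5/16 = -3352.69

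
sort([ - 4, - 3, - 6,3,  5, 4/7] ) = [ - 6, - 4, - 3, 4/7, 3,5]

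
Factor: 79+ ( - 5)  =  2^1*37^1 = 74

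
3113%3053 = 60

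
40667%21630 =19037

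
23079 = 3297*7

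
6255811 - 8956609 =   -  2700798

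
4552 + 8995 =13547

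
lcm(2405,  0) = 0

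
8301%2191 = 1728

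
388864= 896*434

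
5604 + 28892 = 34496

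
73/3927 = 73/3927 = 0.02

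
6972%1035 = 762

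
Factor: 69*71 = 4899 = 3^1 * 23^1* 71^1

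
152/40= 19/5 = 3.80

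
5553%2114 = 1325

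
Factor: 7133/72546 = 2^( - 1)*3^(-1 )*7^1 * 107^( - 1)*113^ ( - 1)*1019^1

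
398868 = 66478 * 6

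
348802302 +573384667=922186969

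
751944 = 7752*97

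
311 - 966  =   - 655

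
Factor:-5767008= - 2^5*3^1 *13^1*4621^1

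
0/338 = 0  =  0.00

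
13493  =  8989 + 4504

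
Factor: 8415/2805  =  3^1= 3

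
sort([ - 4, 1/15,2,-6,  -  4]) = [  -  6,  -  4, - 4, 1/15, 2] 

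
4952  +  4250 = 9202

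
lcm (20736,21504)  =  580608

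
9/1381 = 9/1381  =  0.01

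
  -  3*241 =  - 723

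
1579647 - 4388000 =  - 2808353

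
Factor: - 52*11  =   - 2^2 * 11^1*13^1 = - 572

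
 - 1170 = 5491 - 6661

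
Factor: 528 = 2^4* 3^1*11^1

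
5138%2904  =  2234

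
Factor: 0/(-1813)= 0=0^1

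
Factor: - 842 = -2^1*421^1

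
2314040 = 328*7055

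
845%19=9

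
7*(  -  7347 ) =  -  51429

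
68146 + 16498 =84644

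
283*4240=1199920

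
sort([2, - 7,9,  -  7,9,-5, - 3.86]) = [  -  7,- 7, - 5, -3.86,2 , 9, 9]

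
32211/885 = 36+117/295= 36.40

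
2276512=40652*56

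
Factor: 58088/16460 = 14522/4115 =2^1*5^(-1)*53^1*137^1* 823^(-1 )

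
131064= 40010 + 91054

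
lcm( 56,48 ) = 336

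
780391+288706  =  1069097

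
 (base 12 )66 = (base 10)78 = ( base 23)39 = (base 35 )28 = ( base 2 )1001110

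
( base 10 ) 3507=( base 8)6663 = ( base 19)9db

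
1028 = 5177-4149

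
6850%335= 150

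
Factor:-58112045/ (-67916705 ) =11622409/13583341 =41^( - 1)*197^1*58997^1*331301^( -1)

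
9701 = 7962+1739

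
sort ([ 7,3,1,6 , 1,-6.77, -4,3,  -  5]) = [ - 6.77 , - 5 ,-4,1,1, 3,3, 6, 7] 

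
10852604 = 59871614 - 49019010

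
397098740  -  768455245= - 371356505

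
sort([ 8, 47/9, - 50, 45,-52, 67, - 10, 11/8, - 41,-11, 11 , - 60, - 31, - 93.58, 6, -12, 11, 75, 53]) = [ - 93.58, - 60, - 52, - 50, - 41,  -  31,-12, - 11, - 10,11/8, 47/9 , 6,8,11,11, 45 , 53,67,75 ]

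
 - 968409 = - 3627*267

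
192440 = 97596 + 94844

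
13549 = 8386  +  5163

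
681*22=14982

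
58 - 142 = -84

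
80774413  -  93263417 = - 12489004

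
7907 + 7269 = 15176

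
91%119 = 91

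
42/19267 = 42/19267   =  0.00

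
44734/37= 44734/37 =1209.03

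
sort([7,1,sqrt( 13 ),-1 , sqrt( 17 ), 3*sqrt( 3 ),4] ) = [ - 1, 1, sqrt( 13),4,sqrt( 17),3*sqrt (3 ),  7 ]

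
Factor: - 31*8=-2^3*  31^1 = -248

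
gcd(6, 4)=2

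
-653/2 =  - 653/2 = -  326.50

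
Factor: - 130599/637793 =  - 189/923=-3^3*7^1*13^( - 1)*71^( - 1 ) 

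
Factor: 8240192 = 2^6*199^1*647^1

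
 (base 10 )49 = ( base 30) 1j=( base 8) 61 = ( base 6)121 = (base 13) 3a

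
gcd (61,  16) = 1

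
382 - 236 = 146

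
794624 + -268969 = 525655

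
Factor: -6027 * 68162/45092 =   -  205406187/22546  =  -  2^( - 1) *3^1 * 7^2*41^1*173^1*197^1*11273^(- 1)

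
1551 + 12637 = 14188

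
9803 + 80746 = 90549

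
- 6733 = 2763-9496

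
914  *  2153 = 1967842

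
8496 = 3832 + 4664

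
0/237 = 0 = 0.00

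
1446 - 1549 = -103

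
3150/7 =450 = 450.00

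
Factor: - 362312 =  - 2^3 *45289^1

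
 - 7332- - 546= - 6786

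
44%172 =44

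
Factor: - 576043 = - 13^1*73^1*607^1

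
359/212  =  359/212 = 1.69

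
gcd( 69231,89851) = 1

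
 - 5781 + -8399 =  - 14180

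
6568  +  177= 6745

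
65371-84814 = -19443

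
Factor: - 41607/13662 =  - 2^(-1) *11^( - 1)*67^1 = -67/22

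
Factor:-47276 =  - 2^2 * 53^1*223^1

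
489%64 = 41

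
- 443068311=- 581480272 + 138411961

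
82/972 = 41/486 =0.08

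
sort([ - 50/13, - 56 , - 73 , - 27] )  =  [ - 73,  -  56, - 27, - 50/13 ]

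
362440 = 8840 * 41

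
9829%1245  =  1114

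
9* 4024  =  36216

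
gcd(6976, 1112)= 8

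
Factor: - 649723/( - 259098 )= 2^( - 1)*3^( - 1)*7^( - 1)*17^1*31^( - 1 )*199^ (  -  1)*38219^1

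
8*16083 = 128664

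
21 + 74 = 95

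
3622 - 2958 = 664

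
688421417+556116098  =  1244537515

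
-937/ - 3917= 937/3917 = 0.24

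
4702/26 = 180+11/13 = 180.85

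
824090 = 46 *17915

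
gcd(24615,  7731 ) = 9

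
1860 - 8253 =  - 6393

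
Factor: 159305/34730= 211/46  =  2^( - 1 )*23^ ( - 1 ) * 211^1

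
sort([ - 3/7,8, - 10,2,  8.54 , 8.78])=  [ - 10, - 3/7 , 2,8,8.54, 8.78] 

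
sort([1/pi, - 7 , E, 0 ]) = [ - 7 , 0,1/pi , E ] 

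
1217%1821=1217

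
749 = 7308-6559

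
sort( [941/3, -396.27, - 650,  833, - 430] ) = [ - 650, - 430, - 396.27,941/3,833] 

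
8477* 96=813792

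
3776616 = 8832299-5055683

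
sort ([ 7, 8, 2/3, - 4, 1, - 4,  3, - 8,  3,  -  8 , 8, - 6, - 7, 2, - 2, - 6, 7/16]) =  [ - 8, - 8, - 7, - 6,- 6, - 4, - 4, - 2, 7/16,2/3, 1,2,3, 3, 7, 8, 8]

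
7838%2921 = 1996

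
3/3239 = 3/3239= 0.00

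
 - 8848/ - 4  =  2212+0/1 = 2212.00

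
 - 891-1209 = -2100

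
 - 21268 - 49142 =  - 70410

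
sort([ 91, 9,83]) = [9,83,91 ]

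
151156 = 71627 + 79529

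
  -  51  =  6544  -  6595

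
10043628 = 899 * 11172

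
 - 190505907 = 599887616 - 790393523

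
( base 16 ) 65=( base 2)1100101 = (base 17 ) 5G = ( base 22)4d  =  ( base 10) 101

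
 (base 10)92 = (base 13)71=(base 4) 1130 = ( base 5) 332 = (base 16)5C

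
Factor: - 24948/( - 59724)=33/79  =  3^1*11^1*79^(-1 )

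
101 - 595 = -494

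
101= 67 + 34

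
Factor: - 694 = - 2^1*347^1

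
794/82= 397/41= 9.68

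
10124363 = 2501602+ 7622761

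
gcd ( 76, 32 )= 4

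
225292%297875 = 225292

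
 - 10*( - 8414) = 84140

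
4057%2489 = 1568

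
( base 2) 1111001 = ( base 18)6D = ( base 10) 121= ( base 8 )171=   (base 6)321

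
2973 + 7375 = 10348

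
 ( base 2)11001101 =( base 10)205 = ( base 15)DA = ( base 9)247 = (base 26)7N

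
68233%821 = 90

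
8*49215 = 393720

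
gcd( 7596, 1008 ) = 36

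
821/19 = 821/19 = 43.21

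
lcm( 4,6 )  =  12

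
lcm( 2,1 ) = 2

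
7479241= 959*7799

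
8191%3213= 1765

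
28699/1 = 28699 = 28699.00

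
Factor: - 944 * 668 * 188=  - 2^8 * 47^1 *59^1*167^1=-118551296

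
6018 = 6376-358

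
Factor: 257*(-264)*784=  - 2^7*3^1*7^2*11^1*257^1 = - 53192832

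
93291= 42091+51200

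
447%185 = 77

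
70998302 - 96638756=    - 25640454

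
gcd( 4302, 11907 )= 9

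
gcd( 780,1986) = 6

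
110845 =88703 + 22142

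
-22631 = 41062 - 63693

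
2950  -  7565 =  - 4615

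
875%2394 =875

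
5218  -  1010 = 4208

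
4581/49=4581/49 = 93.49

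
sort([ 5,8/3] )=[ 8/3, 5 ]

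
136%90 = 46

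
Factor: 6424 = 2^3*11^1*73^1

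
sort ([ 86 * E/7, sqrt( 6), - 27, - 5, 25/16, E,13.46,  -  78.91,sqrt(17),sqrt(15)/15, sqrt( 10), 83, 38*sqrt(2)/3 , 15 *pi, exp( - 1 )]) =[-78.91, -27,-5, sqrt(15) /15, exp(- 1),25/16,sqrt ( 6 ),E,sqrt(10), sqrt(17), 13.46, 38*sqrt(2)/3,86 *E/7, 15 * pi, 83 ] 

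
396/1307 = 396/1307 = 0.30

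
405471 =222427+183044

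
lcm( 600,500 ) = 3000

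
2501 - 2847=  - 346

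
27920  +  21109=49029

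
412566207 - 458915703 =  - 46349496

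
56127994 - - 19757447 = 75885441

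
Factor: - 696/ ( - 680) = 3^1*5^( - 1)*17^( - 1 )*29^1 = 87/85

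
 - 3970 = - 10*397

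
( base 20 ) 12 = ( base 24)M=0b10110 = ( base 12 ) 1A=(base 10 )22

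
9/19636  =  9/19636= 0.00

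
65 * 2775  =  180375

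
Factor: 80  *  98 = 7840 = 2^5*5^1*7^2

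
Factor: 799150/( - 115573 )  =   - 2^1*5^2 * 11^1*47^( - 1 )*1453^1*2459^( - 1)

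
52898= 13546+39352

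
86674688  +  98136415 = 184811103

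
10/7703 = 10/7703 = 0.00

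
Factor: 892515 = 3^1*5^1 * 13^1 * 23^1 * 199^1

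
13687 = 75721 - 62034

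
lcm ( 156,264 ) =3432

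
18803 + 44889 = 63692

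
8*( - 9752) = -78016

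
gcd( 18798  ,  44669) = 1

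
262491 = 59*4449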